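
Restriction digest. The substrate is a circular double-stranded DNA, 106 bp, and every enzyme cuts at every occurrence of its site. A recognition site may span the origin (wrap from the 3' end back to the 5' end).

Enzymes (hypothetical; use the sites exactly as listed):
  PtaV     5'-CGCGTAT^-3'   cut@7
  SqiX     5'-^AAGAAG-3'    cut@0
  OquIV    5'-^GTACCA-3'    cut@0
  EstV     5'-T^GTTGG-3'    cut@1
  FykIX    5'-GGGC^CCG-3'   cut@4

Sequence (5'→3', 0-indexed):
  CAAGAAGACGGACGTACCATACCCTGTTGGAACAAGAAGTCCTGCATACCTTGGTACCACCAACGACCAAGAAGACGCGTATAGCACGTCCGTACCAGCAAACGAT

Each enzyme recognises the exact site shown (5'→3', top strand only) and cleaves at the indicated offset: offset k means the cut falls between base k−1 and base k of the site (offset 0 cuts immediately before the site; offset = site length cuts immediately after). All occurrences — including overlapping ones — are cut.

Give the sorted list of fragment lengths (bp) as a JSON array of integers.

Site scan:
  PtaV CGCGTAT/7: at [75] ⇒ [82]
  SqiX AAGAAG/0: at [1, 33, 68] ⇒ [1, 33, 68]
  OquIV GTACCA/0: at [13, 53, 91] ⇒ [13, 53, 91]
  EstV TGTTGG/1: at [24] ⇒ [25]
  FykIX (GGGCCCG, off=4): no sites

Pooled cuts: [1, 13, 25, 33, 53, 68, 82, 91]

Fragments:
  1→13: 12 bp
  13→25: 12 bp
  25→33: 8 bp
  33→53: 20 bp
  53→68: 15 bp
  68→82: 14 bp
  82→91: 9 bp
  91→1 (wrap): 106-91+1 = 16 bp

[8,9,12,12,14,15,16,20]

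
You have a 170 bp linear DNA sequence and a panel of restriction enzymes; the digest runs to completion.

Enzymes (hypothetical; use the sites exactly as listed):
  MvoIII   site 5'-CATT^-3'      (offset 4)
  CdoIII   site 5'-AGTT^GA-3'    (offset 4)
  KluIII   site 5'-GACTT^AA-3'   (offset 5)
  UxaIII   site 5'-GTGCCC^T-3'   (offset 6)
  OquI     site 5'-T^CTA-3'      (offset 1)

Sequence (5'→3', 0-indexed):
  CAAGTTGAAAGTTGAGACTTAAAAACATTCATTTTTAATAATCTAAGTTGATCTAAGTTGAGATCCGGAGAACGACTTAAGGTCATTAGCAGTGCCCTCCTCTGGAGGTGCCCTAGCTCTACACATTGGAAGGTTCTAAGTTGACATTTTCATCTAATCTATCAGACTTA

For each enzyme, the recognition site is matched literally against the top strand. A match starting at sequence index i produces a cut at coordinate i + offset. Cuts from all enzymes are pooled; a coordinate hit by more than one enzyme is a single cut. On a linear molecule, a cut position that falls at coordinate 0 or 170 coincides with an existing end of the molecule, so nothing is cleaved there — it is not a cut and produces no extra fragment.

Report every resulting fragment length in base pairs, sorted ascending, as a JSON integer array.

[3,4,5,5,5,6,6,7,7,7,7,7,8,9,9,9,9,10,12,16,19]

Scan for sites:
  MvoIII (CATT, off=4): starts [25, 29, 83, 123, 144] → cuts [29, 33, 87, 127, 148]
  CdoIII (AGTTGA, off=4): starts [2, 9, 45, 55, 138] → cuts [6, 13, 49, 59, 142]
  KluIII (GACTTAA, off=5): starts [15, 73] → cuts [20, 78]
  UxaIII (GTGCCCT, off=6): starts [91, 107] → cuts [97, 113]
  OquI (TCTA, off=1): starts [41, 51, 117, 134, 152, 157] → cuts [42, 52, 118, 135, 153, 158]

All cut coordinates (distinct, sorted): [6, 13, 20, 29, 33, 42, 49, 52, 59, 78, 87, 97, 113, 118, 127, 135, 142, 148, 153, 158]

Fragments:
  [0,6): 6 bp
  [6,13): 7 bp
  [13,20): 7 bp
  [20,29): 9 bp
  [29,33): 4 bp
  [33,42): 9 bp
  [42,49): 7 bp
  [49,52): 3 bp
  [52,59): 7 bp
  [59,78): 19 bp
  [78,87): 9 bp
  [87,97): 10 bp
  [97,113): 16 bp
  [113,118): 5 bp
  [118,127): 9 bp
  [127,135): 8 bp
  [135,142): 7 bp
  [142,148): 6 bp
  [148,153): 5 bp
  [153,158): 5 bp
  [158,170): 12 bp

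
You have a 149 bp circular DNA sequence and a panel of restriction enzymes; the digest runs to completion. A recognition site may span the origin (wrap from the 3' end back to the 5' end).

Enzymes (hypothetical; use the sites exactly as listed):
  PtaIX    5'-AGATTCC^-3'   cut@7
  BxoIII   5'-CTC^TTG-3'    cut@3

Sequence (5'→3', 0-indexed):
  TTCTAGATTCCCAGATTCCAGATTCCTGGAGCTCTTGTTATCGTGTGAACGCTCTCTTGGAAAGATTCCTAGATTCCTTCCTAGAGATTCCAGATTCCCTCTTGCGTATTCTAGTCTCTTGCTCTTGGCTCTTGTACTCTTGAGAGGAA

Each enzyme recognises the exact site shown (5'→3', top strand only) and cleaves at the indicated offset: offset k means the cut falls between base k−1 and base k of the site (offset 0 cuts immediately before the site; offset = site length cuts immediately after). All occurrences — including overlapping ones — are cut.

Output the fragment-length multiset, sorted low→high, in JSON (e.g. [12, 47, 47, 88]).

Site scan:
  PtaIX (AGATTCC, off=7): starts [4, 12, 19, 62, 70, 84, 91] → cuts [11, 19, 26, 69, 77, 91, 98]
  BxoIII (CTCTTG, off=3): starts [31, 53, 98, 115, 121, 128, 136] → cuts [34, 56, 101, 118, 124, 131, 139]

All cut coordinates (distinct, sorted): [11, 19, 26, 34, 56, 69, 77, 91, 98, 101, 118, 124, 131, 139]

Fragments:
  11→19: 8 bp
  19→26: 7 bp
  26→34: 8 bp
  34→56: 22 bp
  56→69: 13 bp
  69→77: 8 bp
  77→91: 14 bp
  91→98: 7 bp
  98→101: 3 bp
  101→118: 17 bp
  118→124: 6 bp
  124→131: 7 bp
  131→139: 8 bp
  139→11 (wrap): 149-139+11 = 21 bp

[3,6,7,7,7,8,8,8,8,13,14,17,21,22]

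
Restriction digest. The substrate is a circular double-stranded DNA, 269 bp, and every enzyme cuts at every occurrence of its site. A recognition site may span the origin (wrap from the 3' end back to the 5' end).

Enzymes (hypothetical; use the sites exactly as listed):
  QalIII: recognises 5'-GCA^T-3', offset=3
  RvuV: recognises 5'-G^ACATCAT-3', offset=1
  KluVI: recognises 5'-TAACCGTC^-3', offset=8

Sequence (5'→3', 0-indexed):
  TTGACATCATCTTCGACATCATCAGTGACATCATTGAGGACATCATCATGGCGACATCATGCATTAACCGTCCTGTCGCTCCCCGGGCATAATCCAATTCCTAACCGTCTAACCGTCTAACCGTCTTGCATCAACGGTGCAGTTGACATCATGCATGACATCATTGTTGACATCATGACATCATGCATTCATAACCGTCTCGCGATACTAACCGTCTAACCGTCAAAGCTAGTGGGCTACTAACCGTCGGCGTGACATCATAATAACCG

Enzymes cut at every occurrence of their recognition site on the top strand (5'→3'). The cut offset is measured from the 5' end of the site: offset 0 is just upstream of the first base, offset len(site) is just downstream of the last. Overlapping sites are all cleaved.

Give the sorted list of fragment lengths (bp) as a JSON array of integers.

Per-enzyme occurrences:
  QalIII GCAT/3: at [60, 86, 127, 152, 184] ⇒ [63, 89, 130, 155, 187]
  RvuV GACATCAT/1: at [2, 14, 26, 38, 52, 144, 156, 168, 176, 253] ⇒ [3, 15, 27, 39, 53, 145, 157, 169, 177, 254]
  KluVI TAACCGTC/8: at [64, 101, 109, 117, 191, 208, 216, 240] ⇒ [72, 109, 117, 125, 199, 216, 224, 248]

Pooled cuts: [3, 15, 27, 39, 53, 63, 72, 89, 109, 117, 125, 130, 145, 155, 157, 169, 177, 187, 199, 216, 224, 248, 254]

Fragments:
  3→15: 12 bp
  15→27: 12 bp
  27→39: 12 bp
  39→53: 14 bp
  53→63: 10 bp
  63→72: 9 bp
  72→89: 17 bp
  89→109: 20 bp
  109→117: 8 bp
  117→125: 8 bp
  125→130: 5 bp
  130→145: 15 bp
  145→155: 10 bp
  155→157: 2 bp
  157→169: 12 bp
  169→177: 8 bp
  177→187: 10 bp
  187→199: 12 bp
  199→216: 17 bp
  216→224: 8 bp
  224→248: 24 bp
  248→254: 6 bp
  254→3 (wrap): 269-254+3 = 18 bp

[2,5,6,8,8,8,8,9,10,10,10,12,12,12,12,12,14,15,17,17,18,20,24]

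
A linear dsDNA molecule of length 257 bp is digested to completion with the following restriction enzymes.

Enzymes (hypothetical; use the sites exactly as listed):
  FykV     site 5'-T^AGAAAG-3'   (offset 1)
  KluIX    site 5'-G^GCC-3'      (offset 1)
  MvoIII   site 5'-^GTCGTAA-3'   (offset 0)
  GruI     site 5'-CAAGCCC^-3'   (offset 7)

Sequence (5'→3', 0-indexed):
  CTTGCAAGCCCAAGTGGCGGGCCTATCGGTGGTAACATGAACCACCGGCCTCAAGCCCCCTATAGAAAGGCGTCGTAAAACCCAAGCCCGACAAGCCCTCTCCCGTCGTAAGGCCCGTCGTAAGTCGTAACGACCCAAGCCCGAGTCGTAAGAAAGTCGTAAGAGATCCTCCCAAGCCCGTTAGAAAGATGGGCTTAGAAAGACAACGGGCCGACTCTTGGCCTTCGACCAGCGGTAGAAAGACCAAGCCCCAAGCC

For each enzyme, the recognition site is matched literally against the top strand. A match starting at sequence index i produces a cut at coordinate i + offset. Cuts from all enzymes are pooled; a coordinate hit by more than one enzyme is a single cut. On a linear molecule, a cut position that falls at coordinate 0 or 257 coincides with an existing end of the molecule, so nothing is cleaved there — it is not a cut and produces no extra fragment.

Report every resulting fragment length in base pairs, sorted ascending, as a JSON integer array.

[2,3,4,5,6,6,7,8,8,9,9,11,11,11,11,13,14,15,16,18,19,24,27]

Site scan:
  FykV TAGAAAG/1: at [62, 181, 195, 235] ⇒ [63, 182, 196, 236]
  KluIX GGCC/1: at [19, 46, 111, 208, 219] ⇒ [20, 47, 112, 209, 220]
  MvoIII GTCGTAA/0: at [71, 104, 116, 123, 144, 155] ⇒ [71, 104, 116, 123, 144, 155]
  GruI CAAGCCC/7: at [4, 51, 82, 91, 135, 172, 244] ⇒ [11, 58, 89, 98, 142, 179, 251]

Pooled cuts: [11, 20, 47, 58, 63, 71, 89, 98, 104, 112, 116, 123, 142, 144, 155, 179, 182, 196, 209, 220, 236, 251]

Fragments:
  [0,11): 11 bp
  [11,20): 9 bp
  [20,47): 27 bp
  [47,58): 11 bp
  [58,63): 5 bp
  [63,71): 8 bp
  [71,89): 18 bp
  [89,98): 9 bp
  [98,104): 6 bp
  [104,112): 8 bp
  [112,116): 4 bp
  [116,123): 7 bp
  [123,142): 19 bp
  [142,144): 2 bp
  [144,155): 11 bp
  [155,179): 24 bp
  [179,182): 3 bp
  [182,196): 14 bp
  [196,209): 13 bp
  [209,220): 11 bp
  [220,236): 16 bp
  [236,251): 15 bp
  [251,257): 6 bp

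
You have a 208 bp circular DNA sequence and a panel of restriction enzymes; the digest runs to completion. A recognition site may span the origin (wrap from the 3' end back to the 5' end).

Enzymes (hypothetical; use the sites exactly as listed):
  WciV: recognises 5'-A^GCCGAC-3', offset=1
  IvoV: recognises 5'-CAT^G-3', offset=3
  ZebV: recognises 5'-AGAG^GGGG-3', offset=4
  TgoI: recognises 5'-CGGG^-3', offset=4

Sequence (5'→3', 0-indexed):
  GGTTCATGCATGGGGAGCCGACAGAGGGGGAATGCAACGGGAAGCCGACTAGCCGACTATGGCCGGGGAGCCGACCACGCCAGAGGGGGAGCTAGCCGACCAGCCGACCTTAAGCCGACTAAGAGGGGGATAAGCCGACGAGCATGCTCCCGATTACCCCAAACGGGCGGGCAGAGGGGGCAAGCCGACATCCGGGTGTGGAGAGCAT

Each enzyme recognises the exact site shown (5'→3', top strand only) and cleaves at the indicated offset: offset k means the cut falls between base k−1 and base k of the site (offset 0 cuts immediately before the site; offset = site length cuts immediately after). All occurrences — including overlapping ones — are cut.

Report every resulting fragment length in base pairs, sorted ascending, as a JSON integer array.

Site scan:
  WciV (AGCCGAC, off=1): starts [15, 42, 50, 68, 93, 101, 112, 132, 182] → cuts [16, 43, 51, 69, 94, 102, 113, 133, 183]
  IvoV (CATG, off=3): starts [4, 8, 142, 205] → cuts [0, 7, 11, 145]
  ZebV (AGAGGGGG, off=4): starts [22, 81, 121, 172] → cuts [26, 85, 125, 176]
  TgoI (CGGG, off=4): starts [37, 63, 163, 167, 192] → cuts [41, 67, 167, 171, 196]

All cut coordinates (distinct, sorted): [0, 7, 11, 16, 26, 41, 43, 51, 67, 69, 85, 94, 102, 113, 125, 133, 145, 167, 171, 176, 183, 196]

Fragment lengths:
  0→7: 7 bp
  7→11: 4 bp
  11→16: 5 bp
  16→26: 10 bp
  26→41: 15 bp
  41→43: 2 bp
  43→51: 8 bp
  51→67: 16 bp
  67→69: 2 bp
  69→85: 16 bp
  85→94: 9 bp
  94→102: 8 bp
  102→113: 11 bp
  113→125: 12 bp
  125→133: 8 bp
  133→145: 12 bp
  145→167: 22 bp
  167→171: 4 bp
  171→176: 5 bp
  176→183: 7 bp
  183→196: 13 bp
  196→0 (wrap): 208-196+0 = 12 bp

[2,2,4,4,5,5,7,7,8,8,8,9,10,11,12,12,12,13,15,16,16,22]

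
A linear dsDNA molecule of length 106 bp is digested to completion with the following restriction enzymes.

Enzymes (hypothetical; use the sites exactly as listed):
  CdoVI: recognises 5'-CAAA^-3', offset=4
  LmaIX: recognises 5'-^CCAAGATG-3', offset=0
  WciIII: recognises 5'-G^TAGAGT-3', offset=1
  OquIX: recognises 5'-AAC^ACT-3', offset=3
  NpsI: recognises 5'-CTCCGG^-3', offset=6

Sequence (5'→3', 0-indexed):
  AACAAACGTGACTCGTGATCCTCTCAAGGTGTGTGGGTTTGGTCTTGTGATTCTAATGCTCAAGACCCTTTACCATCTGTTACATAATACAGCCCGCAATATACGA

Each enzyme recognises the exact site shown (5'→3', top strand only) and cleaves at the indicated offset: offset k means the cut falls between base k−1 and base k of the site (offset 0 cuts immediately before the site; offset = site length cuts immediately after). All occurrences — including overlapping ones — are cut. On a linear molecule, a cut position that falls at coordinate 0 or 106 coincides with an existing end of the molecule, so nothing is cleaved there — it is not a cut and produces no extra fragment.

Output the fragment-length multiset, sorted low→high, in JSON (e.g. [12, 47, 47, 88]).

[6,100]

Per-enzyme occurrences:
  CdoVI CAAA/4: at [2] ⇒ [6]
  LmaIX (CCAAGATG, off=0): no sites
  WciIII (GTAGAGT, off=1): no sites
  OquIX (AACACT, off=3): no sites
  NpsI (CTCCGG, off=6): no sites

Pooled cuts: [6]

Fragment lengths:
  [0,6): 6 bp
  [6,106): 100 bp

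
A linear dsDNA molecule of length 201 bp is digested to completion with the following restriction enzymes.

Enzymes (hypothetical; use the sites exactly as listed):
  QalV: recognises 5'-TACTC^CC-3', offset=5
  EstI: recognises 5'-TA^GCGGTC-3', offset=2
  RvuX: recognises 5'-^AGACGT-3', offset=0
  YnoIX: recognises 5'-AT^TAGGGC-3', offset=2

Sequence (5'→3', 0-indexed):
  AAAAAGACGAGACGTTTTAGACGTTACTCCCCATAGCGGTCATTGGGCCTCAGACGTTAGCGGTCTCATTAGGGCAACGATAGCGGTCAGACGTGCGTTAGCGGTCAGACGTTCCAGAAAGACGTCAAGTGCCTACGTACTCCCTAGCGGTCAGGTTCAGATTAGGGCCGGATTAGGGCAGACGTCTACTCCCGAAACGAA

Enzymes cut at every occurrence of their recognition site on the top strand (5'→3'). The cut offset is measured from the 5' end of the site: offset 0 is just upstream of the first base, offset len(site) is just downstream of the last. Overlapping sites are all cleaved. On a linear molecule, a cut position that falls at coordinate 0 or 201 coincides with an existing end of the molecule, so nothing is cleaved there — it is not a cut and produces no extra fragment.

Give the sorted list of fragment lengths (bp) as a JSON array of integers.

[4,6,6,6,6,8,9,9,10,10,11,11,12,12,13,13,16,16,23]

Site scan:
  QalV TACTCCC/5: at [24, 137, 186] ⇒ [29, 142, 191]
  EstI TAGCGGTC/2: at [33, 57, 80, 98, 144] ⇒ [35, 59, 82, 100, 146]
  RvuX AGACGT/0: at [9, 18, 51, 88, 106, 119, 179] ⇒ [9, 18, 51, 88, 106, 119, 179]
  YnoIX ATTAGGGC/2: at [67, 160, 171] ⇒ [69, 162, 173]

All cut coordinates (distinct, sorted): [9, 18, 29, 35, 51, 59, 69, 82, 88, 100, 106, 119, 142, 146, 162, 173, 179, 191]

Fragment lengths:
  [0,9): 9 bp
  [9,18): 9 bp
  [18,29): 11 bp
  [29,35): 6 bp
  [35,51): 16 bp
  [51,59): 8 bp
  [59,69): 10 bp
  [69,82): 13 bp
  [82,88): 6 bp
  [88,100): 12 bp
  [100,106): 6 bp
  [106,119): 13 bp
  [119,142): 23 bp
  [142,146): 4 bp
  [146,162): 16 bp
  [162,173): 11 bp
  [173,179): 6 bp
  [179,191): 12 bp
  [191,201): 10 bp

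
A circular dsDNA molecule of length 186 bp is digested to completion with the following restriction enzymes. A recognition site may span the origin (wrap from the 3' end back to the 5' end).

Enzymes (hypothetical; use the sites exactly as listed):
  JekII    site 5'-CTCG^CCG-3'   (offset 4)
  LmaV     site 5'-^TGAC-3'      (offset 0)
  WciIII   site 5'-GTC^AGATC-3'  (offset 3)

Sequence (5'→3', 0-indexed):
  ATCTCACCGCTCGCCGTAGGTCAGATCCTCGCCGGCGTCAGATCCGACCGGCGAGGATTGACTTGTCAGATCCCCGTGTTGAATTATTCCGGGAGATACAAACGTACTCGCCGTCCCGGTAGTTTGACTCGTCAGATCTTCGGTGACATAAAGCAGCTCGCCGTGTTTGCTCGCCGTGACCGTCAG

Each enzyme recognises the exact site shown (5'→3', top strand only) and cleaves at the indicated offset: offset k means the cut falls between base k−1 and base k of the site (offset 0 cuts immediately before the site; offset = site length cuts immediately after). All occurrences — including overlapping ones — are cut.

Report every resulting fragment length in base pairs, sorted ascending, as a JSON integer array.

Per-enzyme occurrences:
  JekII CTCGCCG/4: at [9, 27, 106, 156, 169] ⇒ [13, 31, 110, 160, 173]
  LmaV TGAC/0: at [58, 124, 143, 176] ⇒ [58, 124, 143, 176]
  WciIII GTCAGATC/3: at [19, 36, 64, 130, 181] ⇒ [22, 39, 67, 133, 184]

Pooled cuts: [13, 22, 31, 39, 58, 67, 110, 124, 133, 143, 160, 173, 176, 184]

Fragment lengths:
  13→22: 9 bp
  22→31: 9 bp
  31→39: 8 bp
  39→58: 19 bp
  58→67: 9 bp
  67→110: 43 bp
  110→124: 14 bp
  124→133: 9 bp
  133→143: 10 bp
  143→160: 17 bp
  160→173: 13 bp
  173→176: 3 bp
  176→184: 8 bp
  184→13 (wrap): 186-184+13 = 15 bp

[3,8,8,9,9,9,9,10,13,14,15,17,19,43]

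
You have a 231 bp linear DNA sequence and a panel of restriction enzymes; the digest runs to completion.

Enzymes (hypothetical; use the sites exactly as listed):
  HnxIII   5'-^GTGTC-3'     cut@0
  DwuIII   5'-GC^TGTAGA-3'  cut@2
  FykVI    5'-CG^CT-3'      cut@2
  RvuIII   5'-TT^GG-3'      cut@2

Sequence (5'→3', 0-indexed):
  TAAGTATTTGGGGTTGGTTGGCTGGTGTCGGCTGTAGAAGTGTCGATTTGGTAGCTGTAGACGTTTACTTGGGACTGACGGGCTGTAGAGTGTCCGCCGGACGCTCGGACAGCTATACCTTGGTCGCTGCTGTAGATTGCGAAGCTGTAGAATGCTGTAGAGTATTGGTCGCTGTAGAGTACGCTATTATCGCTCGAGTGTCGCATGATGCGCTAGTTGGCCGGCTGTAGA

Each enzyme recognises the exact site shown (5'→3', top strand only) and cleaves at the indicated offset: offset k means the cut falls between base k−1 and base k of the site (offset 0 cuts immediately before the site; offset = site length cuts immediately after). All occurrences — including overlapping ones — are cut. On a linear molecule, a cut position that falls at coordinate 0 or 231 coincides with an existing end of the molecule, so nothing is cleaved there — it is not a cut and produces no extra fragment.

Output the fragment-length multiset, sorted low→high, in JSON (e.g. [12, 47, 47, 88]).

[1,4,4,5,5,5,5,6,6,6,6,6,7,7,8,9,9,10,10,11,11,13,14,15,15,15,18]

Per-enzyme occurrences:
  HnxIII (GTGTC, off=0): starts [24, 39, 89, 197] → cuts [24, 39, 89, 197]
  DwuIII (GCTGTAGA, off=2): starts [30, 53, 81, 128, 143, 153, 170, 223] → cuts [32, 55, 83, 130, 145, 155, 172, 225]
  FykVI (CGCT, off=2): starts [101, 124, 169, 181, 190, 210] → cuts [103, 126, 171, 183, 192, 212]
  RvuIII (TTGG, off=2): starts [7, 13, 17, 47, 68, 119, 164, 216] → cuts [9, 15, 19, 49, 70, 121, 166, 218]

All cut coordinates (distinct, sorted): [9, 15, 19, 24, 32, 39, 49, 55, 70, 83, 89, 103, 121, 126, 130, 145, 155, 166, 171, 172, 183, 192, 197, 212, 218, 225]

Fragment lengths:
  [0,9): 9 bp
  [9,15): 6 bp
  [15,19): 4 bp
  [19,24): 5 bp
  [24,32): 8 bp
  [32,39): 7 bp
  [39,49): 10 bp
  [49,55): 6 bp
  [55,70): 15 bp
  [70,83): 13 bp
  [83,89): 6 bp
  [89,103): 14 bp
  [103,121): 18 bp
  [121,126): 5 bp
  [126,130): 4 bp
  [130,145): 15 bp
  [145,155): 10 bp
  [155,166): 11 bp
  [166,171): 5 bp
  [171,172): 1 bp
  [172,183): 11 bp
  [183,192): 9 bp
  [192,197): 5 bp
  [197,212): 15 bp
  [212,218): 6 bp
  [218,225): 7 bp
  [225,231): 6 bp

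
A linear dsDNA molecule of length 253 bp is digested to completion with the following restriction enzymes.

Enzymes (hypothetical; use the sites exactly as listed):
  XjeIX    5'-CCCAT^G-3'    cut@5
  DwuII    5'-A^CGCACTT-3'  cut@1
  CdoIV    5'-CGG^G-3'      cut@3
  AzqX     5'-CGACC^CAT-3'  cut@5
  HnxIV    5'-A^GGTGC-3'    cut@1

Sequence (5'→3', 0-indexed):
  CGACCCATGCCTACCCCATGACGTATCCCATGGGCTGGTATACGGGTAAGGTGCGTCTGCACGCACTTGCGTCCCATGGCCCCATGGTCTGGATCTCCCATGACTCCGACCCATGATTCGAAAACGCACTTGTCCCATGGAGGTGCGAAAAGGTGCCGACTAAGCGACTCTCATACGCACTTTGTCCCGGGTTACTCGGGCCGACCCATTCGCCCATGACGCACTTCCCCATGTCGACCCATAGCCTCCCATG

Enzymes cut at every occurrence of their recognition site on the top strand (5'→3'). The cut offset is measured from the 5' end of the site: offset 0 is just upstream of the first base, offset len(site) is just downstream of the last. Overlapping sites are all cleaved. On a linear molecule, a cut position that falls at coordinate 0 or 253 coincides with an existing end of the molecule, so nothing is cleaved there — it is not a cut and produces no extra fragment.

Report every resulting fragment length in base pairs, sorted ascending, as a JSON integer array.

[1,2,3,3,3,4,5,7,7,8,9,10,10,10,11,11,12,12,13,13,14,14,15,16,16,24]

Per-enzyme occurrences:
  XjeIX (CCCATG, off=5): starts [3, 14, 26, 72, 80, 96, 109, 133, 212, 227, 247] → cuts [8, 19, 31, 77, 85, 101, 114, 138, 217, 232, 252]
  DwuII (ACGCACTT, off=1): starts [60, 123, 174, 218] → cuts [61, 124, 175, 219]
  CdoIV (CGGG, off=3): starts [42, 187, 196] → cuts [45, 190, 199]
  AzqX (CGACCCAT, off=5): starts [0, 106, 201, 234] → cuts [5, 111, 206, 239]
  HnxIV (AGGTGC, off=1): starts [48, 140, 150] → cuts [49, 141, 151]

All cut coordinates (distinct, sorted): [5, 8, 19, 31, 45, 49, 61, 77, 85, 101, 111, 114, 124, 138, 141, 151, 175, 190, 199, 206, 217, 219, 232, 239, 252]

Fragments:
  [0,5): 5 bp
  [5,8): 3 bp
  [8,19): 11 bp
  [19,31): 12 bp
  [31,45): 14 bp
  [45,49): 4 bp
  [49,61): 12 bp
  [61,77): 16 bp
  [77,85): 8 bp
  [85,101): 16 bp
  [101,111): 10 bp
  [111,114): 3 bp
  [114,124): 10 bp
  [124,138): 14 bp
  [138,141): 3 bp
  [141,151): 10 bp
  [151,175): 24 bp
  [175,190): 15 bp
  [190,199): 9 bp
  [199,206): 7 bp
  [206,217): 11 bp
  [217,219): 2 bp
  [219,232): 13 bp
  [232,239): 7 bp
  [239,252): 13 bp
  [252,253): 1 bp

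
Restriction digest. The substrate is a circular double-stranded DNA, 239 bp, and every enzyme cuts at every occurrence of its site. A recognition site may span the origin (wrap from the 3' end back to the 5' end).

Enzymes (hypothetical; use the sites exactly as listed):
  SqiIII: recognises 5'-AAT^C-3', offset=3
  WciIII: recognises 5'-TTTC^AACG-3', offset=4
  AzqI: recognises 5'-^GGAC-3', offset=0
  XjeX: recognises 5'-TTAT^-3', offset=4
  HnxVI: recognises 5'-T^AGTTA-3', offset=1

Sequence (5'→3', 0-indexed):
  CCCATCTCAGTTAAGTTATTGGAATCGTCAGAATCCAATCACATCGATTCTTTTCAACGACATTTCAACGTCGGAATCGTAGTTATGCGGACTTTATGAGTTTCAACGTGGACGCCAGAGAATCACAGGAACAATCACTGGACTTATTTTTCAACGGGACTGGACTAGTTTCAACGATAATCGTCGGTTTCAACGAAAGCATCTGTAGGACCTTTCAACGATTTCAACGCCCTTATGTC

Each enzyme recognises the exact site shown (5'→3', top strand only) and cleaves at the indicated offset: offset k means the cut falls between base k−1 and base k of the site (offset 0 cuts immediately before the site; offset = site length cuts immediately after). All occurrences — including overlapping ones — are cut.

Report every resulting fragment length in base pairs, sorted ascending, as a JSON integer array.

[2,3,4,4,5,5,5,5,6,6,7,8,9,9,9,9,9,10,11,11,11,11,12,14,16,16,22]

Site scan:
  SqiIII (AATC, off=3): starts [22, 31, 36, 74, 120, 132, 178] → cuts [25, 34, 39, 77, 123, 135, 181]
  WciIII (TTTCAACG, off=4): starts [51, 62, 100, 148, 168, 187, 212, 221] → cuts [55, 66, 104, 152, 172, 191, 216, 225]
  AzqI (GGAC, off=0): starts [88, 109, 139, 156, 161, 207] → cuts [88, 109, 139, 156, 161, 207]
  XjeX (TTAT, off=4): starts [15, 82, 93, 143, 232] → cuts [19, 86, 97, 147, 236]
  HnxVI (TAGTTA, off=1): starts [79] → cuts [80]

All cut coordinates (distinct, sorted): [19, 25, 34, 39, 55, 66, 77, 80, 86, 88, 97, 104, 109, 123, 135, 139, 147, 152, 156, 161, 172, 181, 191, 207, 216, 225, 236]

Fragment lengths:
  19→25: 6 bp
  25→34: 9 bp
  34→39: 5 bp
  39→55: 16 bp
  55→66: 11 bp
  66→77: 11 bp
  77→80: 3 bp
  80→86: 6 bp
  86→88: 2 bp
  88→97: 9 bp
  97→104: 7 bp
  104→109: 5 bp
  109→123: 14 bp
  123→135: 12 bp
  135→139: 4 bp
  139→147: 8 bp
  147→152: 5 bp
  152→156: 4 bp
  156→161: 5 bp
  161→172: 11 bp
  172→181: 9 bp
  181→191: 10 bp
  191→207: 16 bp
  207→216: 9 bp
  216→225: 9 bp
  225→236: 11 bp
  236→19 (wrap): 239-236+19 = 22 bp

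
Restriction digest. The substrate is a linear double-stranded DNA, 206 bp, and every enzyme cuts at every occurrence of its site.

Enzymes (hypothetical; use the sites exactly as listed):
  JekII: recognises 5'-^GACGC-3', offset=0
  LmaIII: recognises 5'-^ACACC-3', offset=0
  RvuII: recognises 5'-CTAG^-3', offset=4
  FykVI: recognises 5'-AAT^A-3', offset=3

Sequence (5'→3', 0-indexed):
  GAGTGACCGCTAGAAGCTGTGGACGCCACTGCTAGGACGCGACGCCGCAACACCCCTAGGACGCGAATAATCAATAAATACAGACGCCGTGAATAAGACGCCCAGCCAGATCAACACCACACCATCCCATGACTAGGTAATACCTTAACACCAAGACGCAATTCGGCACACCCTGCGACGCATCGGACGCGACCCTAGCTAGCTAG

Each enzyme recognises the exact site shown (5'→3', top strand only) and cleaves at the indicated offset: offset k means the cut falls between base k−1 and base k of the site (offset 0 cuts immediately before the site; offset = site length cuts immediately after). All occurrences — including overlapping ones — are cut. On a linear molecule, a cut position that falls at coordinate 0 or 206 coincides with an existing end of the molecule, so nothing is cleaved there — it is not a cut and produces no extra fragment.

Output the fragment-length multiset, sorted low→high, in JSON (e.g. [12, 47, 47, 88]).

[2,3,4,4,4,5,5,5,6,7,7,8,9,9,9,9,10,12,13,13,13,14,17,18]

Per-enzyme occurrences:
  JekII (GACGC, off=0): starts [21, 35, 40, 59, 82, 96, 154, 176, 185] → cuts [21, 35, 40, 59, 82, 96, 154, 176, 185]
  LmaIII (ACACC, off=0): starts [49, 113, 118, 147, 167] → cuts [49, 113, 118, 147, 167]
  RvuII (CTAG, off=4): starts [9, 31, 55, 132, 194, 198, 202] → cuts [13, 35, 59, 136, 198, 202] (position 206 is a terminus of the linear molecule — no cut)
  FykVI (AATA, off=3): starts [65, 72, 76, 91, 138] → cuts [68, 75, 79, 94, 141]

All cut coordinates (distinct, sorted): [13, 21, 35, 40, 49, 59, 68, 75, 79, 82, 94, 96, 113, 118, 136, 141, 147, 154, 167, 176, 185, 198, 202]

Fragment lengths:
  [0,13): 13 bp
  [13,21): 8 bp
  [21,35): 14 bp
  [35,40): 5 bp
  [40,49): 9 bp
  [49,59): 10 bp
  [59,68): 9 bp
  [68,75): 7 bp
  [75,79): 4 bp
  [79,82): 3 bp
  [82,94): 12 bp
  [94,96): 2 bp
  [96,113): 17 bp
  [113,118): 5 bp
  [118,136): 18 bp
  [136,141): 5 bp
  [141,147): 6 bp
  [147,154): 7 bp
  [154,167): 13 bp
  [167,176): 9 bp
  [176,185): 9 bp
  [185,198): 13 bp
  [198,202): 4 bp
  [202,206): 4 bp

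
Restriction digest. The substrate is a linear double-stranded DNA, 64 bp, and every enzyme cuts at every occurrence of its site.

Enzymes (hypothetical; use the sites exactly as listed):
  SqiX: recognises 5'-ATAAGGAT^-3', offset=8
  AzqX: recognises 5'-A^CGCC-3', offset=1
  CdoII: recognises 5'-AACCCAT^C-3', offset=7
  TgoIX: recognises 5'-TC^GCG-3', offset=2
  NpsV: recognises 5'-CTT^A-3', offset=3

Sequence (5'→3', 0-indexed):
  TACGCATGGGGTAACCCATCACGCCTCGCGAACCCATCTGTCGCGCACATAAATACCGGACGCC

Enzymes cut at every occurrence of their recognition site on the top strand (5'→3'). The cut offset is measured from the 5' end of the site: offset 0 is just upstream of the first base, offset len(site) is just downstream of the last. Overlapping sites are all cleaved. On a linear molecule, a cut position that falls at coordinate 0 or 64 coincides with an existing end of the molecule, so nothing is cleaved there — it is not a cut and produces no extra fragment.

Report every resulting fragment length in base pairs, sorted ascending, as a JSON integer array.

[2,4,5,6,10,18,19]

Per-enzyme occurrences:
  SqiX (ATAAGGAT, off=8): no sites
  AzqX (ACGCC, off=1): starts [20, 59] → cuts [21, 60]
  CdoII (AACCCATC, off=7): starts [12, 30] → cuts [19, 37]
  TgoIX (TCGCG, off=2): starts [25, 40] → cuts [27, 42]
  NpsV (CTTA, off=3): no sites

Pooled cuts: [19, 21, 27, 37, 42, 60]

Fragment lengths:
  [0,19): 19 bp
  [19,21): 2 bp
  [21,27): 6 bp
  [27,37): 10 bp
  [37,42): 5 bp
  [42,60): 18 bp
  [60,64): 4 bp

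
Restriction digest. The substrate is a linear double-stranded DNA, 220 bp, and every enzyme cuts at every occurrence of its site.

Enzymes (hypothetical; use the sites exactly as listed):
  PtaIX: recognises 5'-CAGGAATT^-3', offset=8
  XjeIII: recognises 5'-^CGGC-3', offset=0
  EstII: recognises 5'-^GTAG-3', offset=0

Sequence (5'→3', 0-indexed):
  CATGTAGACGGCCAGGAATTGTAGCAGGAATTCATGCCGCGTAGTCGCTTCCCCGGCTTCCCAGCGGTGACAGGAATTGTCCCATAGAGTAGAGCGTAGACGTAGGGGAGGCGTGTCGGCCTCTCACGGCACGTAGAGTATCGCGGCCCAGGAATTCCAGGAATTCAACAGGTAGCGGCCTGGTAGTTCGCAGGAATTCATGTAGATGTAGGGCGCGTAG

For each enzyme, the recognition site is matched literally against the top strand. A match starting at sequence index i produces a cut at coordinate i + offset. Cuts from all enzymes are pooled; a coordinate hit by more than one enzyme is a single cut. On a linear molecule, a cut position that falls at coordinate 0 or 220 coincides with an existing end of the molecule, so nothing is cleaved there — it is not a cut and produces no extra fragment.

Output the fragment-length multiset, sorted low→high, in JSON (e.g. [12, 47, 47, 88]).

Site scan:
  PtaIX CAGGAATT/8: at [12, 24, 70, 148, 157, 190] ⇒ [20, 32, 78, 156, 165, 198]
  XjeIII CGGC/0: at [8, 53, 116, 126, 143, 175] ⇒ [8, 53, 116, 126, 143, 175]
  EstII GTAG/0: at [3, 20, 40, 88, 95, 101, 132, 171, 182, 201, 207, 216] ⇒ [3, 20, 40, 88, 95, 101, 132, 171, 182, 201, 207, 216]

All cut coordinates (distinct, sorted): [3, 8, 20, 32, 40, 53, 78, 88, 95, 101, 116, 126, 132, 143, 156, 165, 171, 175, 182, 198, 201, 207, 216]

Fragments:
  [0,3): 3 bp
  [3,8): 5 bp
  [8,20): 12 bp
  [20,32): 12 bp
  [32,40): 8 bp
  [40,53): 13 bp
  [53,78): 25 bp
  [78,88): 10 bp
  [88,95): 7 bp
  [95,101): 6 bp
  [101,116): 15 bp
  [116,126): 10 bp
  [126,132): 6 bp
  [132,143): 11 bp
  [143,156): 13 bp
  [156,165): 9 bp
  [165,171): 6 bp
  [171,175): 4 bp
  [175,182): 7 bp
  [182,198): 16 bp
  [198,201): 3 bp
  [201,207): 6 bp
  [207,216): 9 bp
  [216,220): 4 bp

[3,3,4,4,5,6,6,6,6,7,7,8,9,9,10,10,11,12,12,13,13,15,16,25]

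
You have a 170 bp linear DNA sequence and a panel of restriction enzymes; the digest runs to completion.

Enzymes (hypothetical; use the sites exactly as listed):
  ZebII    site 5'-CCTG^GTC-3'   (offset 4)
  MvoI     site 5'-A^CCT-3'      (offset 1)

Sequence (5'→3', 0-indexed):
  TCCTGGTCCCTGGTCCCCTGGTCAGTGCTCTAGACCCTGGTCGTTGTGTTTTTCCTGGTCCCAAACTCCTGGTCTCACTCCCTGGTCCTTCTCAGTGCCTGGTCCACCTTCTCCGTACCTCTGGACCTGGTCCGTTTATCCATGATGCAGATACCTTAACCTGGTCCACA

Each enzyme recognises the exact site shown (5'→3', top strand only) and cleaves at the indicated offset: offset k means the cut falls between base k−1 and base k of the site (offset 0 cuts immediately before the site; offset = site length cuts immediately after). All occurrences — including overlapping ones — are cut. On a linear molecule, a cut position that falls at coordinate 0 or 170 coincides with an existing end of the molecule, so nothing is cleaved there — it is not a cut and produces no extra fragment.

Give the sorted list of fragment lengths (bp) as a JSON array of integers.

Scan for sites:
  ZebII (CCTGGTC, off=4): starts [1, 8, 16, 35, 53, 67, 80, 97, 125, 159] → cuts [5, 12, 20, 39, 57, 71, 84, 101, 129, 163]
  MvoI (ACCT, off=1): starts [105, 116, 124, 152, 158] → cuts [106, 117, 125, 153, 159]

All cut coordinates (distinct, sorted): [5, 12, 20, 39, 57, 71, 84, 101, 106, 117, 125, 129, 153, 159, 163]

Fragment lengths:
  [0,5): 5 bp
  [5,12): 7 bp
  [12,20): 8 bp
  [20,39): 19 bp
  [39,57): 18 bp
  [57,71): 14 bp
  [71,84): 13 bp
  [84,101): 17 bp
  [101,106): 5 bp
  [106,117): 11 bp
  [117,125): 8 bp
  [125,129): 4 bp
  [129,153): 24 bp
  [153,159): 6 bp
  [159,163): 4 bp
  [163,170): 7 bp

[4,4,5,5,6,7,7,8,8,11,13,14,17,18,19,24]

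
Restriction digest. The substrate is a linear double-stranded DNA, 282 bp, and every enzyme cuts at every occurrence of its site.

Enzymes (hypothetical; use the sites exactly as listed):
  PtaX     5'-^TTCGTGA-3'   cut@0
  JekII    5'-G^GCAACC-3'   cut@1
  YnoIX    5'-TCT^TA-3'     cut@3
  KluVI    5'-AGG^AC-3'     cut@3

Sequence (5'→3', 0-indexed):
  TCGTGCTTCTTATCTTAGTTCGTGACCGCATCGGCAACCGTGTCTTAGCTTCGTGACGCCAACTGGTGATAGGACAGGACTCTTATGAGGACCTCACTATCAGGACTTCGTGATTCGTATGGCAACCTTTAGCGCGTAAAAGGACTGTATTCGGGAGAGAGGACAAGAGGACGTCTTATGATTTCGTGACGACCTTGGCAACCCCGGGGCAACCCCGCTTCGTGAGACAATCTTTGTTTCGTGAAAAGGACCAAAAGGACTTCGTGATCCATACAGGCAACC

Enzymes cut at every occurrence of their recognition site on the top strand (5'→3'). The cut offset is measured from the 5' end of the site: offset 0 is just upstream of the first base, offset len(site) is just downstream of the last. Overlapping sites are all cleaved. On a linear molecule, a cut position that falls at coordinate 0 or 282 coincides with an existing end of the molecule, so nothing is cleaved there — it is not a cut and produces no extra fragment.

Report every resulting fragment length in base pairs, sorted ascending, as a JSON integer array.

Per-enzyme occurrences:
  PtaX TTCGTGA/0: at [18, 49, 106, 182, 218, 237, 260] ⇒ [18, 49, 106, 182, 218, 237, 260]
  JekII GGCAACC/1: at [32, 120, 196, 207, 275] ⇒ [33, 121, 197, 208, 276]
  YnoIX TCTTA/3: at [7, 12, 42, 80, 173] ⇒ [10, 15, 45, 83, 176]
  KluVI AGGAC/3: at [70, 75, 87, 101, 140, 159, 167, 246, 255] ⇒ [73, 78, 90, 104, 143, 162, 170, 249, 258]

All cut coordinates (distinct, sorted): [10, 15, 18, 33, 45, 49, 73, 78, 83, 90, 104, 106, 121, 143, 162, 170, 176, 182, 197, 208, 218, 237, 249, 258, 260, 276]

Fragment lengths:
  [0,10): 10 bp
  [10,15): 5 bp
  [15,18): 3 bp
  [18,33): 15 bp
  [33,45): 12 bp
  [45,49): 4 bp
  [49,73): 24 bp
  [73,78): 5 bp
  [78,83): 5 bp
  [83,90): 7 bp
  [90,104): 14 bp
  [104,106): 2 bp
  [106,121): 15 bp
  [121,143): 22 bp
  [143,162): 19 bp
  [162,170): 8 bp
  [170,176): 6 bp
  [176,182): 6 bp
  [182,197): 15 bp
  [197,208): 11 bp
  [208,218): 10 bp
  [218,237): 19 bp
  [237,249): 12 bp
  [249,258): 9 bp
  [258,260): 2 bp
  [260,276): 16 bp
  [276,282): 6 bp

[2,2,3,4,5,5,5,6,6,6,7,8,9,10,10,11,12,12,14,15,15,15,16,19,19,22,24]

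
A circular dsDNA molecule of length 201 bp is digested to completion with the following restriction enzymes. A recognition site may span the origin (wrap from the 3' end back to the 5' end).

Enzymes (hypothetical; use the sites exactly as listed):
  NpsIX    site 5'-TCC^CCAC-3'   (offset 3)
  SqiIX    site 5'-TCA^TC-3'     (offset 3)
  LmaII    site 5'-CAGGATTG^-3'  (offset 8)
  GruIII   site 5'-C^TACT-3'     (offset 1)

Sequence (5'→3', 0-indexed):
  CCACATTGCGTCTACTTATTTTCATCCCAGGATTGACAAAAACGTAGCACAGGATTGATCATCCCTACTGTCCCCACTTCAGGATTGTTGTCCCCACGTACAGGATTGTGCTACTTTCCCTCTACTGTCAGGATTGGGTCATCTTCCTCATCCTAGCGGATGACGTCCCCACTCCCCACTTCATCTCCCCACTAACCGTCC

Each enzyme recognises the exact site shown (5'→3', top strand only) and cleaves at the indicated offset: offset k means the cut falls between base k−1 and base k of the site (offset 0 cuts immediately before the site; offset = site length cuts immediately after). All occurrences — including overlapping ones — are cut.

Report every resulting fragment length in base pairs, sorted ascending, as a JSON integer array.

Scan for sites:
  NpsIX TCCCCAC/3: at [70, 90, 165, 172, 185, 198] ⇒ [0, 73, 93, 168, 175, 188]
  SqiIX TCATC/3: at [21, 58, 138, 147, 180] ⇒ [24, 61, 141, 150, 183]
  LmaII CAGGATTG/8: at [27, 49, 79, 100, 128] ⇒ [35, 57, 87, 108, 136]
  GruIII CTACT/1: at [11, 64, 110, 121] ⇒ [12, 65, 111, 122]

All cut coordinates (distinct, sorted): [0, 12, 24, 35, 57, 61, 65, 73, 87, 93, 108, 111, 122, 136, 141, 150, 168, 175, 183, 188]

Fragments:
  0→12: 12 bp
  12→24: 12 bp
  24→35: 11 bp
  35→57: 22 bp
  57→61: 4 bp
  61→65: 4 bp
  65→73: 8 bp
  73→87: 14 bp
  87→93: 6 bp
  93→108: 15 bp
  108→111: 3 bp
  111→122: 11 bp
  122→136: 14 bp
  136→141: 5 bp
  141→150: 9 bp
  150→168: 18 bp
  168→175: 7 bp
  175→183: 8 bp
  183→188: 5 bp
  188→0 (wrap): 201-188+0 = 13 bp

[3,4,4,5,5,6,7,8,8,9,11,11,12,12,13,14,14,15,18,22]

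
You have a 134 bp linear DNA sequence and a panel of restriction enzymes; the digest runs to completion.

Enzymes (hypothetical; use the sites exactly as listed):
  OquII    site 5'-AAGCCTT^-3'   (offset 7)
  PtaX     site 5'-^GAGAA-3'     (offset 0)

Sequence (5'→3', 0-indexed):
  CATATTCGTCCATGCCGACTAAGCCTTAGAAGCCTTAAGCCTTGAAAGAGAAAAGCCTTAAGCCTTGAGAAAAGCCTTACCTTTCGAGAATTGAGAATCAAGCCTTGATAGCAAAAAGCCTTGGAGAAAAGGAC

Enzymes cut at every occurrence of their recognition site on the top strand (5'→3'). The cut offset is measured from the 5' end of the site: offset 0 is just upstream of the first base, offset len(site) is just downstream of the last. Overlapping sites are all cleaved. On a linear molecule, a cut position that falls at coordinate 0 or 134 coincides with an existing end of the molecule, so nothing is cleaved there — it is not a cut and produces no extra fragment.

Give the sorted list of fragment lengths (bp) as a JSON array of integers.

Site scan:
  OquII (AAGCCTT, off=7): starts [20, 29, 36, 52, 59, 71, 99, 115] → cuts [27, 36, 43, 59, 66, 78, 106, 122]
  PtaX (GAGAA, off=0): starts [47, 66, 85, 92, 123] → cuts [47, 66, 85, 92, 123]

Pooled cuts: [27, 36, 43, 47, 59, 66, 78, 85, 92, 106, 122, 123]

Fragments:
  [0,27): 27 bp
  [27,36): 9 bp
  [36,43): 7 bp
  [43,47): 4 bp
  [47,59): 12 bp
  [59,66): 7 bp
  [66,78): 12 bp
  [78,85): 7 bp
  [85,92): 7 bp
  [92,106): 14 bp
  [106,122): 16 bp
  [122,123): 1 bp
  [123,134): 11 bp

[1,4,7,7,7,7,9,11,12,12,14,16,27]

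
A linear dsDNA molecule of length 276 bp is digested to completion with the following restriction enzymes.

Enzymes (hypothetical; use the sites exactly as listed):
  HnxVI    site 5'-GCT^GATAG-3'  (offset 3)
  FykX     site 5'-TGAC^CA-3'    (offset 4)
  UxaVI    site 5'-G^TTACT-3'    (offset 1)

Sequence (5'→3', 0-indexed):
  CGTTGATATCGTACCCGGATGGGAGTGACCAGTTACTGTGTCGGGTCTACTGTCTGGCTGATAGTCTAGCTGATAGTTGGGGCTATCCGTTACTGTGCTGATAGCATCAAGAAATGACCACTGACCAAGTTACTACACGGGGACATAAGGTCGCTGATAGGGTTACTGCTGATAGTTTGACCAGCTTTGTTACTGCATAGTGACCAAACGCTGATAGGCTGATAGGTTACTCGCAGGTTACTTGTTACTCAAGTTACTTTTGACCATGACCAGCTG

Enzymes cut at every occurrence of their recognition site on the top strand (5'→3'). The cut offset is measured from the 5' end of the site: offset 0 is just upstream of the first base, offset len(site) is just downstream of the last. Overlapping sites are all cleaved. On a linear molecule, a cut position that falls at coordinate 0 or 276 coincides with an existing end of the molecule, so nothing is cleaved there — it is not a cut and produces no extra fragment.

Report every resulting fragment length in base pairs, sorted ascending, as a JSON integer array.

[3,4,6,6,6,7,7,7,8,8,8,8,9,10,11,11,11,12,15,18,19,26,27,29]

Per-enzyme occurrences:
  HnxVI (GCTGATAG, off=3): starts [56, 68, 96, 152, 167, 209, 217] → cuts [59, 71, 99, 155, 170, 212, 220]
  FykX (TGACCA, off=4): starts [25, 114, 121, 177, 200, 260, 266] → cuts [29, 118, 125, 181, 204, 264, 270]
  UxaVI (GTTACT, off=1): starts [31, 88, 128, 161, 188, 225, 236, 243, 252] → cuts [32, 89, 129, 162, 189, 226, 237, 244, 253]

All cut coordinates (distinct, sorted): [29, 32, 59, 71, 89, 99, 118, 125, 129, 155, 162, 170, 181, 189, 204, 212, 220, 226, 237, 244, 253, 264, 270]

Fragments:
  [0,29): 29 bp
  [29,32): 3 bp
  [32,59): 27 bp
  [59,71): 12 bp
  [71,89): 18 bp
  [89,99): 10 bp
  [99,118): 19 bp
  [118,125): 7 bp
  [125,129): 4 bp
  [129,155): 26 bp
  [155,162): 7 bp
  [162,170): 8 bp
  [170,181): 11 bp
  [181,189): 8 bp
  [189,204): 15 bp
  [204,212): 8 bp
  [212,220): 8 bp
  [220,226): 6 bp
  [226,237): 11 bp
  [237,244): 7 bp
  [244,253): 9 bp
  [253,264): 11 bp
  [264,270): 6 bp
  [270,276): 6 bp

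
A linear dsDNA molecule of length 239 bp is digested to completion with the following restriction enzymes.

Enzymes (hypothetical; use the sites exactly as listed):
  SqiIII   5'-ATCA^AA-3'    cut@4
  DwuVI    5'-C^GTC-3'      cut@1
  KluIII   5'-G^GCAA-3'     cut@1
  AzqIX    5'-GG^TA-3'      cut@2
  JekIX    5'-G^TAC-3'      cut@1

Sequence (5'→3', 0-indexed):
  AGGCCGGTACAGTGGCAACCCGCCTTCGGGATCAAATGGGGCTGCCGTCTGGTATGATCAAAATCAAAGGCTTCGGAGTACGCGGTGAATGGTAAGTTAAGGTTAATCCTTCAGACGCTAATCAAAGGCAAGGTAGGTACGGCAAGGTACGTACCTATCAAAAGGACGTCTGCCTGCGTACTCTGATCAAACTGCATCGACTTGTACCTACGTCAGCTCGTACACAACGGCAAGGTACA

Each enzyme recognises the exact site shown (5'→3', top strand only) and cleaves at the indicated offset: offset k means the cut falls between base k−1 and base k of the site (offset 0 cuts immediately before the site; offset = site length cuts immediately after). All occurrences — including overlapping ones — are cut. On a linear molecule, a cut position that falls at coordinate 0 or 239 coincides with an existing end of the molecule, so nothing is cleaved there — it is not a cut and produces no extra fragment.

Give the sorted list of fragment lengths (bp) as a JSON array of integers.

[3,4,4,4,4,6,6,6,6,6,7,7,7,7,8,9,9,9,11,11,12,12,14,15,20,32]

Site scan:
  SqiIII ATCAAA/4: at [30, 56, 62, 120, 156, 185] ⇒ [34, 60, 66, 124, 160, 189]
  DwuVI CGTC/1: at [45, 166, 210] ⇒ [46, 167, 211]
  KluIII GGCAA/1: at [13, 126, 140, 228] ⇒ [14, 127, 141, 229]
  AzqIX GGTA/2: at [5, 50, 90, 131, 135, 145, 233] ⇒ [7, 52, 92, 133, 137, 147, 235]
  JekIX GTAC/1: at [6, 77, 136, 146, 150, 177, 203, 219, 234] ⇒ [7, 78, 137, 147, 151, 178, 204, 220, 235]

All cut coordinates (distinct, sorted): [7, 14, 34, 46, 52, 60, 66, 78, 92, 124, 127, 133, 137, 141, 147, 151, 160, 167, 178, 189, 204, 211, 220, 229, 235]

Fragments:
  [0,7): 7 bp
  [7,14): 7 bp
  [14,34): 20 bp
  [34,46): 12 bp
  [46,52): 6 bp
  [52,60): 8 bp
  [60,66): 6 bp
  [66,78): 12 bp
  [78,92): 14 bp
  [92,124): 32 bp
  [124,127): 3 bp
  [127,133): 6 bp
  [133,137): 4 bp
  [137,141): 4 bp
  [141,147): 6 bp
  [147,151): 4 bp
  [151,160): 9 bp
  [160,167): 7 bp
  [167,178): 11 bp
  [178,189): 11 bp
  [189,204): 15 bp
  [204,211): 7 bp
  [211,220): 9 bp
  [220,229): 9 bp
  [229,235): 6 bp
  [235,239): 4 bp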